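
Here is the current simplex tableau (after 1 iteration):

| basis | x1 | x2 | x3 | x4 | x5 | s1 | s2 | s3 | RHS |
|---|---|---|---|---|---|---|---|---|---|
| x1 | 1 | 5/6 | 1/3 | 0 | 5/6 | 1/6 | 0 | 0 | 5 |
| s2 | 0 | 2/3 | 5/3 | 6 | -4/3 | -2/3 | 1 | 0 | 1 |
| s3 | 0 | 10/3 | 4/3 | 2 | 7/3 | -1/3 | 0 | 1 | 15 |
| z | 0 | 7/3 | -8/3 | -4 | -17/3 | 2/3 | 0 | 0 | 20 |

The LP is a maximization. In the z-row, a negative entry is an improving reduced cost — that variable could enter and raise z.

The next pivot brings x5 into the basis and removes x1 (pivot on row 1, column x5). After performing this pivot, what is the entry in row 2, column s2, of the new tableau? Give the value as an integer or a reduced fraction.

Pivot element is row 1, column x5: 5/6.
Normalize row 1: new (row 1, s2) = 0/(5/6) = 0.
row 2 ← row 2 − (-4/3)·(new row 1): 1 − (-4/3)·0 = 1.

1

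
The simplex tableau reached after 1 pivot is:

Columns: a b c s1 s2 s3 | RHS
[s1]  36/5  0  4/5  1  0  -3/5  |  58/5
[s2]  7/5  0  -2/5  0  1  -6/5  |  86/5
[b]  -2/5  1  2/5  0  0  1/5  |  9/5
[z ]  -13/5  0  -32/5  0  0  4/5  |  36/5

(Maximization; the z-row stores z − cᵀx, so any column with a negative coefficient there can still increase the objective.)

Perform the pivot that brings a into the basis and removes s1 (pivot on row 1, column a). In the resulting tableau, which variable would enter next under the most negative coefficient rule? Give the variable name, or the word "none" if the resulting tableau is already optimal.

Pivot element 36/5. New z-row = old z-row − (-13/5)·(row 1/(36/5)).
Updated z-row coefficients: a: 0, b: 0, c: -55/9, s1: 13/36, s2: 0, s3: 7/12.
The most negative is -55/9 in column c, so c would enter next.

c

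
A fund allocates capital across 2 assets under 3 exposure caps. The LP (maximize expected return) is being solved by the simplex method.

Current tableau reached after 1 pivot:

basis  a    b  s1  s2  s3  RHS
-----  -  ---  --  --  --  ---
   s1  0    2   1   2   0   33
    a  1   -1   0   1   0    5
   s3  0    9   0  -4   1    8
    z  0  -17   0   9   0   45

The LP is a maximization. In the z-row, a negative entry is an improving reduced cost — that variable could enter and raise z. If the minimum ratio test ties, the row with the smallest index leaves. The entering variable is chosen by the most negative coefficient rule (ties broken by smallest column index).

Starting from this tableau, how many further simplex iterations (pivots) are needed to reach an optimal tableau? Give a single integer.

1

pivot: b in, s3 out → z = 541/9
No improving column remains; optimal.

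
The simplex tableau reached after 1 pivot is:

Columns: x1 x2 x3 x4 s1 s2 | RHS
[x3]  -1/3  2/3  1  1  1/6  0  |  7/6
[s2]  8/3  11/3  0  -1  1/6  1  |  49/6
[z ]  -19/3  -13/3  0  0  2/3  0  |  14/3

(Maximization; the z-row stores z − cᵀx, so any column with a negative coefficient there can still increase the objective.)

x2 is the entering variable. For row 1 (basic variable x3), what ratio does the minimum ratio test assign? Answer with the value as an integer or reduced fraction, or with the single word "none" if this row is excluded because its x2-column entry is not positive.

7/4

Ratio = RHS / (x2 entry) = (7/6) / (2/3) = 7/4.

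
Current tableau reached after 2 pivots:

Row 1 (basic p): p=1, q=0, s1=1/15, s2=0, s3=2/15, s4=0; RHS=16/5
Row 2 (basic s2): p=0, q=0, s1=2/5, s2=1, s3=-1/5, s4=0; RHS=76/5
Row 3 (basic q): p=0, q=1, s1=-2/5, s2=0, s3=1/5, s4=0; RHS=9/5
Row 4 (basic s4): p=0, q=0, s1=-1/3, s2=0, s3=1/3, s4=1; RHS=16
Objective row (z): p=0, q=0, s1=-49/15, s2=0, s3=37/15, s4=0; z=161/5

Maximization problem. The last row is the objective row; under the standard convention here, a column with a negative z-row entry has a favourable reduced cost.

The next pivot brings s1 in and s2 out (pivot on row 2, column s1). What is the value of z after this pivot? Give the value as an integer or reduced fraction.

469/3

Minimum ratio for s1: (76/5)/(2/5) = 38.
z changes by −(z-row coeff of s1)·ratio = −(-49/15)·38 = 1862/15.
New z = 161/5 + (1862/15) = 469/3.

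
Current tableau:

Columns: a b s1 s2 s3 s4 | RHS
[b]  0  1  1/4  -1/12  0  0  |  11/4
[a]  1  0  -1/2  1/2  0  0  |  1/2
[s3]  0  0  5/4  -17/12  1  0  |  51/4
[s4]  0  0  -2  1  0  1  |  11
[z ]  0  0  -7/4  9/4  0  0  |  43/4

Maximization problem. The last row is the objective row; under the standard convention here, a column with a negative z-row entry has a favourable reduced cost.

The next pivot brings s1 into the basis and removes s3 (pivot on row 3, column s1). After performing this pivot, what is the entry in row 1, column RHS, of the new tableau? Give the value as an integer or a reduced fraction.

1/5

Pivot element is row 3, column s1: 5/4.
Normalize row 3: new (row 3, RHS) = (51/4)/(5/4) = 51/5.
row 1 ← row 1 − (1/4)·(new row 3): 11/4 − (1/4)·(51/5) = 1/5.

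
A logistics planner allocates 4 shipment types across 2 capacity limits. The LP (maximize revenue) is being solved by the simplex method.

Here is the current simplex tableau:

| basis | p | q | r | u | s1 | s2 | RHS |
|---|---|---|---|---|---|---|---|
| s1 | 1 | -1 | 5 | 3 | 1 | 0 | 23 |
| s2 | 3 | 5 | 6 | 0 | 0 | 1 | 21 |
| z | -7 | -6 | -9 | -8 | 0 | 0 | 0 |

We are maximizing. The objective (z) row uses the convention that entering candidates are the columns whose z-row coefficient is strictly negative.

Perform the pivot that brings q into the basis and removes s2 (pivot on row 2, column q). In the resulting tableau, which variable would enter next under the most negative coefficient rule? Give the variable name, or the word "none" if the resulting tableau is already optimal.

u

Pivot element 5. New z-row = old z-row − (-6)·(row 2/5).
Updated z-row coefficients: p: -17/5, q: 0, r: -9/5, u: -8, s1: 0, s2: 6/5.
The most negative is -8 in column u, so u would enter next.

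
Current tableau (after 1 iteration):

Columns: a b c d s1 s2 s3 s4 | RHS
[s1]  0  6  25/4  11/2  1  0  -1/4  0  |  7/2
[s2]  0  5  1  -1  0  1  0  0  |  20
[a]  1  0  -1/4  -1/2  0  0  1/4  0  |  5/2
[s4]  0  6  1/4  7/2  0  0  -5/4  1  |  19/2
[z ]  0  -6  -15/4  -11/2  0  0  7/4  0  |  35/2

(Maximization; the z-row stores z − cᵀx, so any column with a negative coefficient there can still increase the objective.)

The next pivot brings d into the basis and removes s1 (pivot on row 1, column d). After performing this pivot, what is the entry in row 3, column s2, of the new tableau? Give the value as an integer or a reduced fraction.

0

Pivot element is row 1, column d: 11/2.
Normalize row 1: new (row 1, s2) = 0/(11/2) = 0.
row 3 ← row 3 − (-1/2)·(new row 1): 0 − (-1/2)·0 = 0.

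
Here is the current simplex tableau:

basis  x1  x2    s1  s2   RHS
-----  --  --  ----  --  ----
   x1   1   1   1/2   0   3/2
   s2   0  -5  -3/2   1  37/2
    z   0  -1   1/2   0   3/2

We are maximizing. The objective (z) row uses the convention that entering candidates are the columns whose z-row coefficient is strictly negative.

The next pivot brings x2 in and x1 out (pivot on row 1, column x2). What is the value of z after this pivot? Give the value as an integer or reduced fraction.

Minimum ratio for x2: (3/2)/1 = 3/2.
z changes by −(z-row coeff of x2)·ratio = −(-1)·(3/2) = 3/2.
New z = 3/2 + (3/2) = 3.

3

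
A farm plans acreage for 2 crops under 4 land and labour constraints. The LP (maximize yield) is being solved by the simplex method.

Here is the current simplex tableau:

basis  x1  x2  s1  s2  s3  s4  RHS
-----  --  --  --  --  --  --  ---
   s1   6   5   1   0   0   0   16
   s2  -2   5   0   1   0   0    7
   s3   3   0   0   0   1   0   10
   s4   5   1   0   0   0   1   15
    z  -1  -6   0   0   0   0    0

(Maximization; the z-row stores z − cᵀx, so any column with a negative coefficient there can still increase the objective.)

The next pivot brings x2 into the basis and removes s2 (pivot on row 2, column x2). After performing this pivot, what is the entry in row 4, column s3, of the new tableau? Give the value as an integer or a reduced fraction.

0

Pivot element is row 2, column x2: 5.
Normalize row 2: new (row 2, s3) = 0/5 = 0.
row 4 ← row 4 − 1·(new row 2): 0 − 1·0 = 0.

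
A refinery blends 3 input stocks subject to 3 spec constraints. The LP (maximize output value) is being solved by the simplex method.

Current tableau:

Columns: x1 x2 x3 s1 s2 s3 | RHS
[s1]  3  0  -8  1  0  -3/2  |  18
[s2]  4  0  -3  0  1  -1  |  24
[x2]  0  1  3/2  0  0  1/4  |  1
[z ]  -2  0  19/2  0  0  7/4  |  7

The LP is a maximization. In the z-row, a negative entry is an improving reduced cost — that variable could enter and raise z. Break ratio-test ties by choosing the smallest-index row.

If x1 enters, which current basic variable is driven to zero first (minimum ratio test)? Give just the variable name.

s1

Ratios: row 1 (s1): 18/3 = 6; row 2 (s2): 24/4 = 6; row 3 (x2): entry 0 ≤ 0, skip.
Minimum ratio 6 is in the s1 row, so s1 leaves.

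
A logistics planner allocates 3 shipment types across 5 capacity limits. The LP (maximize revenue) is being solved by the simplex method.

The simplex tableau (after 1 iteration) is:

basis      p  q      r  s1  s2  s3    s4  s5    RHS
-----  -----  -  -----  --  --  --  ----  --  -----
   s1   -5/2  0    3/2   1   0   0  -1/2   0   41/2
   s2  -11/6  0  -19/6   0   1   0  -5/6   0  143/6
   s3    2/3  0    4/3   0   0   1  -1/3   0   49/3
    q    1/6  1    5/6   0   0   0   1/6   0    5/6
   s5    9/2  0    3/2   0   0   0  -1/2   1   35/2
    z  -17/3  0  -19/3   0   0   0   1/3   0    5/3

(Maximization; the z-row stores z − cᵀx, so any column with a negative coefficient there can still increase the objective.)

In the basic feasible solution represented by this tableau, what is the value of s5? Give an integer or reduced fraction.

s5 is basic (row 5); its value is the RHS of that row: 35/2.

35/2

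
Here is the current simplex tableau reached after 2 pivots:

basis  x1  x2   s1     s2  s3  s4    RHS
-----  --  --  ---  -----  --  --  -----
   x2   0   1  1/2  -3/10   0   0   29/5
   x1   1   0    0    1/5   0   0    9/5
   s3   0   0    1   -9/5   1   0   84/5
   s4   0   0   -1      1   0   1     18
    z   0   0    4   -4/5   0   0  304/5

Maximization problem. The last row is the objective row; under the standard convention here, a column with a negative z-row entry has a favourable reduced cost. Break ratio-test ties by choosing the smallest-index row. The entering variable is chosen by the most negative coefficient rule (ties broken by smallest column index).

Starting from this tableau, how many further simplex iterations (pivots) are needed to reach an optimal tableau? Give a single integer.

pivot: s2 in, x1 out → z = 68
No improving column remains; optimal.

1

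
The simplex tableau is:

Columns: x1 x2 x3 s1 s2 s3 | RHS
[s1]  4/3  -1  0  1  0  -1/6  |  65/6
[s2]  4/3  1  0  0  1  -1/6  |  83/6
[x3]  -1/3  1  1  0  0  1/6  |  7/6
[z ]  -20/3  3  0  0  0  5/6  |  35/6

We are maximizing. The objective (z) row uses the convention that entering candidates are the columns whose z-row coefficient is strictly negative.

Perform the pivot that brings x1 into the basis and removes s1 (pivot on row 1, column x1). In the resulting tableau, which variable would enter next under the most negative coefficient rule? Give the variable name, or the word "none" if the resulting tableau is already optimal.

x2

Pivot element 4/3. New z-row = old z-row − (-20/3)·(row 1/(4/3)).
Updated z-row coefficients: x1: 0, x2: -2, x3: 0, s1: 5, s2: 0, s3: 0.
The most negative is -2 in column x2, so x2 would enter next.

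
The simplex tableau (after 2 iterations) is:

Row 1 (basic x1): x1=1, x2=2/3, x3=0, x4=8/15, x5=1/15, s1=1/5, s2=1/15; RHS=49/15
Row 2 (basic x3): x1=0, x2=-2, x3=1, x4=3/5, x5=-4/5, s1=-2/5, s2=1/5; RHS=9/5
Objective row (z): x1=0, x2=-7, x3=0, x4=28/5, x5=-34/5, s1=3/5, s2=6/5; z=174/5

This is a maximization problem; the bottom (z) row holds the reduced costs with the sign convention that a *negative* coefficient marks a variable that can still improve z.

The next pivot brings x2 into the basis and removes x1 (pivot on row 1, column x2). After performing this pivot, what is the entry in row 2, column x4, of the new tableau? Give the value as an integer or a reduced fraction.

Pivot element is row 1, column x2: 2/3.
Normalize row 1: new (row 1, x4) = (8/15)/(2/3) = 4/5.
row 2 ← row 2 − (-2)·(new row 1): 3/5 − (-2)·(4/5) = 11/5.

11/5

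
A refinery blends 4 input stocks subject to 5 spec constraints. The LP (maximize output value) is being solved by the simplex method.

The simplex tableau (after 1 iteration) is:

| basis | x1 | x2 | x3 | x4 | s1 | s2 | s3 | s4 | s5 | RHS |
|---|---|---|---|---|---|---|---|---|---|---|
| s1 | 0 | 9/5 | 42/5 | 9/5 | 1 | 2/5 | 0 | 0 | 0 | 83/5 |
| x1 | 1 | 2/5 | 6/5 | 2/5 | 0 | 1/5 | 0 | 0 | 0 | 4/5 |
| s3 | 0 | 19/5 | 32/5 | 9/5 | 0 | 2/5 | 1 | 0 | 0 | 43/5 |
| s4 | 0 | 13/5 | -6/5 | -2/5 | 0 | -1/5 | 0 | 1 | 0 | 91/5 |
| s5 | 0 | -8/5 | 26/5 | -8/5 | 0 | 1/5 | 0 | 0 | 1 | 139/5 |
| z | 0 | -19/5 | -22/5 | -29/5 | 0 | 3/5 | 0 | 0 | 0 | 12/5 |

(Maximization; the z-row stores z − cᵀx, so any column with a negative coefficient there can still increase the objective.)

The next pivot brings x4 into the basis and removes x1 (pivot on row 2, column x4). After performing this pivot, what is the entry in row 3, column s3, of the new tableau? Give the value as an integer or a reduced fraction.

Pivot element is row 2, column x4: 2/5.
Normalize row 2: new (row 2, s3) = 0/(2/5) = 0.
row 3 ← row 3 − (9/5)·(new row 2): 1 − (9/5)·0 = 1.

1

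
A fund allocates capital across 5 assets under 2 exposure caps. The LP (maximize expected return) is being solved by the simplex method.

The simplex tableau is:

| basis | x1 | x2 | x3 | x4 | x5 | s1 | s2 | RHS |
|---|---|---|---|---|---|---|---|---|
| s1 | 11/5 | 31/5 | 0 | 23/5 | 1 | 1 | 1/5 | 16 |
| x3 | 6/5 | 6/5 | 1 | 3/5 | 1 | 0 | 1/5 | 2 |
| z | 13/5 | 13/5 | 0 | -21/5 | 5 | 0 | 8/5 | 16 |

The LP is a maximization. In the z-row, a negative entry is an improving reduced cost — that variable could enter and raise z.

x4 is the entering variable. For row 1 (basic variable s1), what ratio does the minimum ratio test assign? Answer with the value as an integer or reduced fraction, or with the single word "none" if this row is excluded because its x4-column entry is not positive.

80/23

Ratio = RHS / (x4 entry) = 16 / (23/5) = 80/23.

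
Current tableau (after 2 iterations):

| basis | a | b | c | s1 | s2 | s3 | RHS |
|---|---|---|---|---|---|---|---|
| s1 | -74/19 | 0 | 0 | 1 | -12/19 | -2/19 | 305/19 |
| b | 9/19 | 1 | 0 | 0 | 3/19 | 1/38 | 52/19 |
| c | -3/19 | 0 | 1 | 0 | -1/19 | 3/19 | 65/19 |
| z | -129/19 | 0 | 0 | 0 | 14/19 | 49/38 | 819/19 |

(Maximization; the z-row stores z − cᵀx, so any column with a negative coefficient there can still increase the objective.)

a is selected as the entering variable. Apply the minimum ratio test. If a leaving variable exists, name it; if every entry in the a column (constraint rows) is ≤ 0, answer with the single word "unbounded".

Ratios: row 1 (s1): entry -74/19 ≤ 0, skip; row 2 (b): (52/19)/(9/19) = 52/9; row 3 (c): entry -3/19 ≤ 0, skip.
Minimum ratio is in the b row, so b leaves.

b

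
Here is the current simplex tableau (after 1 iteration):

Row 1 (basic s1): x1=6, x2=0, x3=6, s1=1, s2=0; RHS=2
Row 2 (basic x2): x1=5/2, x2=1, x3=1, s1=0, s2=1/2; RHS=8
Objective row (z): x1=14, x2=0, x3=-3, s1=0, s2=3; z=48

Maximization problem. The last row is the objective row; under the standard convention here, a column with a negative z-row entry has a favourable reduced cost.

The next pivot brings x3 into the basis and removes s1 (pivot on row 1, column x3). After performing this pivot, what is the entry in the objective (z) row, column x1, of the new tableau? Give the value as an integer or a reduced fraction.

Pivot element is row 1, column x3: 6.
Normalize row 1: new (row 1, x1) = 6/6 = 1.
z-row ← z-row − (-3)·(new row 1): 14 − (-3)·1 = 17.

17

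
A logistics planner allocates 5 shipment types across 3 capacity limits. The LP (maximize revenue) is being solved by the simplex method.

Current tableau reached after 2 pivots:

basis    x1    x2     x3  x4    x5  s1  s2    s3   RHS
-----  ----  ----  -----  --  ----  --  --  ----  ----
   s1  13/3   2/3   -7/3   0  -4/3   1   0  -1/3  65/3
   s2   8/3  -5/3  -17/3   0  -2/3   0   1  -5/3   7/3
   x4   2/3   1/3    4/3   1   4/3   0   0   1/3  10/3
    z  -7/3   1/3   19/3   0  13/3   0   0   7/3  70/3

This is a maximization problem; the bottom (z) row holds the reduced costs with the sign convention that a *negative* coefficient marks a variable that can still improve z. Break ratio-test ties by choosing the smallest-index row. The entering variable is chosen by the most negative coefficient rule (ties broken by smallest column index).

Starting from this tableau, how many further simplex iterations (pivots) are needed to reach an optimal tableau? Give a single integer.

2

pivot: x1 in, s2 out → z = 203/8
pivot: x2 in, x4 out → z = 59/2
No improving column remains; optimal.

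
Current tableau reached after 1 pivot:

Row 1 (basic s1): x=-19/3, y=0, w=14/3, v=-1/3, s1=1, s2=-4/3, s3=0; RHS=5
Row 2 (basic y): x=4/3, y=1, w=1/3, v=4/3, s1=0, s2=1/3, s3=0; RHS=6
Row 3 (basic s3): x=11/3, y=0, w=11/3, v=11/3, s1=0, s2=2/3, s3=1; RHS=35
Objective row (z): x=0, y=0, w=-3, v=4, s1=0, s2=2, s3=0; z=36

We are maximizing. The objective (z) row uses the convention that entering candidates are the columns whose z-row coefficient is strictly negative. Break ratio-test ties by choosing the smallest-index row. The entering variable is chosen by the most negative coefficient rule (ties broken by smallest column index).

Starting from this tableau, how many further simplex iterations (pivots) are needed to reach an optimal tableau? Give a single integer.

2

pivot: w in, s1 out → z = 549/14
pivot: x in, y out → z = 1302/25
No improving column remains; optimal.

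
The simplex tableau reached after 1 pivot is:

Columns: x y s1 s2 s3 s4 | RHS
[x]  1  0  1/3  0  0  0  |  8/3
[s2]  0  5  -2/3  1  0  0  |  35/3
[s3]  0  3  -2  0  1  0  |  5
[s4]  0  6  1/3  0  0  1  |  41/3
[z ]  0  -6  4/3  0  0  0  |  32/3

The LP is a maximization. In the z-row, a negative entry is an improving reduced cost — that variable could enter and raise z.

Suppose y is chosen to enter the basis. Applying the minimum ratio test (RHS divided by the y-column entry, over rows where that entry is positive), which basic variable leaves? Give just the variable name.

s3

Ratios: row 1 (x): entry 0 ≤ 0, skip; row 2 (s2): (35/3)/5 = 7/3; row 3 (s3): 5/3 = 5/3; row 4 (s4): (41/3)/6 = 41/18.
Minimum ratio 5/3 is in the s3 row, so s3 leaves.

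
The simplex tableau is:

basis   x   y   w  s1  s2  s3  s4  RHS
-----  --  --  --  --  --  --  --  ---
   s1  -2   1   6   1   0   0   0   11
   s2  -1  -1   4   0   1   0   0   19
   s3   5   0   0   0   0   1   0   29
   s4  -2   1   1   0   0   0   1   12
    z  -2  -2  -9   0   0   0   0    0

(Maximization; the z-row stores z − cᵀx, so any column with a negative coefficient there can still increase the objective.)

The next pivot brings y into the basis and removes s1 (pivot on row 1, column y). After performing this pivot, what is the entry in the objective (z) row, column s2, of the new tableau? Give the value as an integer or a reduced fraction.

0

Pivot element is row 1, column y: 1.
Normalize row 1: new (row 1, s2) = 0/1 = 0.
z-row ← z-row − (-2)·(new row 1): 0 − (-2)·0 = 0.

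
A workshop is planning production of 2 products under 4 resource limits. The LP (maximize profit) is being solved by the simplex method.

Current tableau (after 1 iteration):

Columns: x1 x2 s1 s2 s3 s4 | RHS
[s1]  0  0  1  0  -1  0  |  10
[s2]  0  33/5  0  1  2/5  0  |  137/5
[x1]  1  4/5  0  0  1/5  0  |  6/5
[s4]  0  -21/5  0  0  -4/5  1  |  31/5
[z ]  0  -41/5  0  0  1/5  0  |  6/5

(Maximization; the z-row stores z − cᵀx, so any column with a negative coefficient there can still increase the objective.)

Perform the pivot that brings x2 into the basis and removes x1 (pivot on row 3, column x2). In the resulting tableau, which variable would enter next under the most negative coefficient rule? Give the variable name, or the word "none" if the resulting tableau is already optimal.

none

Pivot element 4/5. New z-row = old z-row − (-41/5)·(row 3/(4/5)).
Updated z-row coefficients: x1: 41/4, x2: 0, s1: 0, s2: 0, s3: 9/4, s4: 0.
No coefficient is strictly negative; the tableau after this pivot is optimal.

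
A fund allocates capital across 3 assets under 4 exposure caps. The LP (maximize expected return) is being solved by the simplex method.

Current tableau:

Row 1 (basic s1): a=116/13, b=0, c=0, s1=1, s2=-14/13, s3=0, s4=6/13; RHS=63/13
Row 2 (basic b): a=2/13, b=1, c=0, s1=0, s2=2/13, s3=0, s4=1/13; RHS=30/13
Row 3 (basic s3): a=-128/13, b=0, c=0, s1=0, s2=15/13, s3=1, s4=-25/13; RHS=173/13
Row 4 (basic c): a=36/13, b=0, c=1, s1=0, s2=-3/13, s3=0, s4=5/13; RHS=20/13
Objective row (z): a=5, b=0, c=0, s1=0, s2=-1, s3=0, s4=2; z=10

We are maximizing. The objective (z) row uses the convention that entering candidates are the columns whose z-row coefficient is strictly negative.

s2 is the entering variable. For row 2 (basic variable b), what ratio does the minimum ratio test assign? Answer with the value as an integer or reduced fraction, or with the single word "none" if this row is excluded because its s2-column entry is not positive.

15

Ratio = RHS / (s2 entry) = (30/13) / (2/13) = 15.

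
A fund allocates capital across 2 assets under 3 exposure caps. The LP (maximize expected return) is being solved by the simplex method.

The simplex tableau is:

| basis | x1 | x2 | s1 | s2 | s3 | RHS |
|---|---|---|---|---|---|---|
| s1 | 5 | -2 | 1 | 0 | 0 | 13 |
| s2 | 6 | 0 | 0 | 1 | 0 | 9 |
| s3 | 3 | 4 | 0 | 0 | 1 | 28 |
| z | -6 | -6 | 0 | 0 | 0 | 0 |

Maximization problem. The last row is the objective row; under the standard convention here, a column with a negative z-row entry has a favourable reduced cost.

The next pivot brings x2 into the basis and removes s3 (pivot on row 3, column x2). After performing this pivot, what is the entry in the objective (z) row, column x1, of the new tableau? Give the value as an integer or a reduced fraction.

-3/2

Pivot element is row 3, column x2: 4.
Normalize row 3: new (row 3, x1) = 3/4 = 3/4.
z-row ← z-row − (-6)·(new row 3): -6 − (-6)·(3/4) = -3/2.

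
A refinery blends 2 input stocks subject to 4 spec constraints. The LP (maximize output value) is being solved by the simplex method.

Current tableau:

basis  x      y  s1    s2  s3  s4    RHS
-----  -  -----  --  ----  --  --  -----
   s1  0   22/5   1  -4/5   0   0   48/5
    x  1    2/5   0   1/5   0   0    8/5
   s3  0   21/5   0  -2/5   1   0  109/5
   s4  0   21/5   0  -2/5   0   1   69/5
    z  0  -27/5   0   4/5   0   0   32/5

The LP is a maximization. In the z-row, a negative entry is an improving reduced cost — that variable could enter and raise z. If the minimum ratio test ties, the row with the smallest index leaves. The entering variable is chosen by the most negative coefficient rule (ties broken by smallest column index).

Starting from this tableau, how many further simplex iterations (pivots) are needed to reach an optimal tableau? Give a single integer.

pivot: y in, s1 out → z = 200/11
pivot: s2 in, x out → z = 56/3
No improving column remains; optimal.

2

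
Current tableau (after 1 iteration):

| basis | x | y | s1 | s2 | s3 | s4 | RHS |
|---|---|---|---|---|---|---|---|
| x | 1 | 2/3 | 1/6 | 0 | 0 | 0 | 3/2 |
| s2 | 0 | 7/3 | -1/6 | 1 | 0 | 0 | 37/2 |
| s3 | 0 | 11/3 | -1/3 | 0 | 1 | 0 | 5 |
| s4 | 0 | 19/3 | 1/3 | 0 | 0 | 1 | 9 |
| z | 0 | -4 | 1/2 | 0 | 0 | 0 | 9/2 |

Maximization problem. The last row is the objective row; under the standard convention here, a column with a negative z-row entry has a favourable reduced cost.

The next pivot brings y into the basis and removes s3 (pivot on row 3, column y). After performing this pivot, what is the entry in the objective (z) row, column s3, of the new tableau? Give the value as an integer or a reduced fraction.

Pivot element is row 3, column y: 11/3.
Normalize row 3: new (row 3, s3) = 1/(11/3) = 3/11.
z-row ← z-row − (-4)·(new row 3): 0 − (-4)·(3/11) = 12/11.

12/11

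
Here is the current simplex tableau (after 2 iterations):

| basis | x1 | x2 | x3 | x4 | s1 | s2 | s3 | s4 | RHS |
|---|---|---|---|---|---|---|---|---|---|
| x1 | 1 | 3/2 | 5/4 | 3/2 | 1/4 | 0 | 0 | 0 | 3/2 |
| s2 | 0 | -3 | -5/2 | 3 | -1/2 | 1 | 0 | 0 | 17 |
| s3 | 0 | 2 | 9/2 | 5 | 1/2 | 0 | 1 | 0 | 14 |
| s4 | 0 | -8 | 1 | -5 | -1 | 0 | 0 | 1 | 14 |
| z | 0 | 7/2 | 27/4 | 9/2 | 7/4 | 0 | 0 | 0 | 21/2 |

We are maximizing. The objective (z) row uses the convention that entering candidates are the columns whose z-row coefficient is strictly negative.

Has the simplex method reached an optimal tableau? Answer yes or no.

No objective-row coefficient is strictly negative, so no entering variable exists; the tableau is optimal.

yes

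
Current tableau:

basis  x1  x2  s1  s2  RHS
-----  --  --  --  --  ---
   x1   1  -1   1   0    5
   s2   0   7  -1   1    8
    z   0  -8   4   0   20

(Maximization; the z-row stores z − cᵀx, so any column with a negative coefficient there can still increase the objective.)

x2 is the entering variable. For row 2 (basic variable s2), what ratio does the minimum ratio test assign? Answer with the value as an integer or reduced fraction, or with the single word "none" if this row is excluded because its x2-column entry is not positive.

Ratio = RHS / (x2 entry) = 8 / 7 = 8/7.

8/7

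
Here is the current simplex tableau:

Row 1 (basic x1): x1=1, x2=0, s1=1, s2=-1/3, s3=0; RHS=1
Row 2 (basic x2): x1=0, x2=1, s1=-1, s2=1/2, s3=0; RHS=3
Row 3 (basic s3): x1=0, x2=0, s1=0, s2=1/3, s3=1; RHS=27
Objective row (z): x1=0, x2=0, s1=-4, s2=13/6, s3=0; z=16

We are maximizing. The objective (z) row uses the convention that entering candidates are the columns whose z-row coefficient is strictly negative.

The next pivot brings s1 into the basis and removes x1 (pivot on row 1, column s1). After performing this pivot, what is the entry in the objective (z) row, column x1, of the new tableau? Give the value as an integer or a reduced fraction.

4

Pivot element is row 1, column s1: 1.
Normalize row 1: new (row 1, x1) = 1/1 = 1.
z-row ← z-row − (-4)·(new row 1): 0 − (-4)·1 = 4.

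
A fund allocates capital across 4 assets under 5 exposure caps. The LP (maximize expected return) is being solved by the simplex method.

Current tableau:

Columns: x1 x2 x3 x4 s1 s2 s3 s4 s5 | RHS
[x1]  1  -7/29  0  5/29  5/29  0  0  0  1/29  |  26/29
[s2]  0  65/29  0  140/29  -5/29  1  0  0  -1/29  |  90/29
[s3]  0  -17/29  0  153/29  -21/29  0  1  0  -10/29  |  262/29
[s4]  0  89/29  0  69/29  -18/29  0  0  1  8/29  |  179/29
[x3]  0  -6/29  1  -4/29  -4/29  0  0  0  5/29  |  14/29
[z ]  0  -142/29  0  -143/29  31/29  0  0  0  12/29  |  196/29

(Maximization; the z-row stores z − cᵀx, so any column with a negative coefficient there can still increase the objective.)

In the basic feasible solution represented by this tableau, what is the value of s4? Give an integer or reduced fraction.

s4 is basic (row 4); its value is the RHS of that row: 179/29.

179/29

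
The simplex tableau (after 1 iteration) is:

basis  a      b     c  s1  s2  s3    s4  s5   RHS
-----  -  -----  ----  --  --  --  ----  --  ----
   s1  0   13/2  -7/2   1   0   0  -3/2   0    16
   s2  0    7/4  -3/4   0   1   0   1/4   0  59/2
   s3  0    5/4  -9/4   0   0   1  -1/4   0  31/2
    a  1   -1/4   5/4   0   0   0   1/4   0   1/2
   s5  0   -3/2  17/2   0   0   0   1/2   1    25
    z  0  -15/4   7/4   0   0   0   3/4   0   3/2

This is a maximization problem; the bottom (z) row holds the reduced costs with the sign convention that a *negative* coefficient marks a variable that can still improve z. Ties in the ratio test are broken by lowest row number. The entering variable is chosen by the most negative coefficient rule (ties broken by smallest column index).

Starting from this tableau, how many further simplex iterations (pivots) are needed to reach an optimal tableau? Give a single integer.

pivot: b in, s1 out → z = 279/26
pivot: c in, a out → z = 11
pivot: s4 in, c out → z = 57/5
No improving column remains; optimal.

3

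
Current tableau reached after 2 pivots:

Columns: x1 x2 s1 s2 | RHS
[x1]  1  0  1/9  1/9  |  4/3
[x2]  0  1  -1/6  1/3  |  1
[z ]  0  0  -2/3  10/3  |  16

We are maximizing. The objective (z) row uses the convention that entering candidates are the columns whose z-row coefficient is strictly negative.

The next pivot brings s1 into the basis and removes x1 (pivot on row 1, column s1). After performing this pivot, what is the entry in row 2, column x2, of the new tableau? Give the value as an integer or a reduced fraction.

1

Pivot element is row 1, column s1: 1/9.
Normalize row 1: new (row 1, x2) = 0/(1/9) = 0.
row 2 ← row 2 − (-1/6)·(new row 1): 1 − (-1/6)·0 = 1.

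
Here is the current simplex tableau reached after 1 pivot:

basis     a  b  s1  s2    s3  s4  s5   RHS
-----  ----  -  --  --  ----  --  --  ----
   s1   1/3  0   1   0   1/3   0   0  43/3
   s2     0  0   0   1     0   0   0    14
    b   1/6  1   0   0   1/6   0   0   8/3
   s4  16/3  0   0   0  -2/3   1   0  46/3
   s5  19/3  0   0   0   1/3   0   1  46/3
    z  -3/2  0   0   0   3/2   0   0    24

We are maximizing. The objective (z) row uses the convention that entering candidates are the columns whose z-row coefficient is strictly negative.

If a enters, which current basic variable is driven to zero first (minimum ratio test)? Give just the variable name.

s5

Ratios: row 1 (s1): (43/3)/(1/3) = 43; row 2 (s2): entry 0 ≤ 0, skip; row 3 (b): (8/3)/(1/6) = 16; row 4 (s4): (46/3)/(16/3) = 23/8; row 5 (s5): (46/3)/(19/3) = 46/19.
Minimum ratio 46/19 is in the s5 row, so s5 leaves.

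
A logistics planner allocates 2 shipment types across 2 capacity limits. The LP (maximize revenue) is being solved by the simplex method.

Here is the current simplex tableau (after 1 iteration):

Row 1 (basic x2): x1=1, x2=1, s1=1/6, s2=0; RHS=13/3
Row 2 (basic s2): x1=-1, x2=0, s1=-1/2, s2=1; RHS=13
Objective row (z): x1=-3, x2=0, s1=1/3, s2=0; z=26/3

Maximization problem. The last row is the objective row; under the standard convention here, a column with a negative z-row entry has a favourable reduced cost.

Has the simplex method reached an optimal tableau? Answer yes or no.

no

Column x1 has objective-row coefficient -3, which is negative; an improving pivot exists, so not yet optimal.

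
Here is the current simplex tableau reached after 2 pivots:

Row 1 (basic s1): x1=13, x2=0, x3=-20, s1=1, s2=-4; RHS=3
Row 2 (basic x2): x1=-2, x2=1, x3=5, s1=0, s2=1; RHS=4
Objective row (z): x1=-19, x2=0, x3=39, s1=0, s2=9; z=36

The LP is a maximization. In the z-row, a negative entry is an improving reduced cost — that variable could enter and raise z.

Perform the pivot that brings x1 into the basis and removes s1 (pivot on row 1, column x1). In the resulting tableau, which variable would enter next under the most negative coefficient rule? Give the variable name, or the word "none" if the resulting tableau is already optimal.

none

Pivot element 13. New z-row = old z-row − (-19)·(row 1/13).
Updated z-row coefficients: x1: 0, x2: 0, x3: 127/13, s1: 19/13, s2: 41/13.
No coefficient is strictly negative; the tableau after this pivot is optimal.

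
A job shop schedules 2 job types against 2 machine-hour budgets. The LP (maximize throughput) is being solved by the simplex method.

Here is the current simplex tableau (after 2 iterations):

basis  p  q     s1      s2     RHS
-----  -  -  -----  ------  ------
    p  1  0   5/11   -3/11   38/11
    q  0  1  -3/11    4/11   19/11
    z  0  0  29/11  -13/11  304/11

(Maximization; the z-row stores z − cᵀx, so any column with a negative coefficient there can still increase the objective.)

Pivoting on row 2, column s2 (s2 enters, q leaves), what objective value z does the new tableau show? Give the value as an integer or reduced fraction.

Minimum ratio for s2: (19/11)/(4/11) = 19/4.
z changes by −(z-row coeff of s2)·ratio = −(-13/11)·(19/4) = 247/44.
New z = 304/11 + (247/44) = 133/4.

133/4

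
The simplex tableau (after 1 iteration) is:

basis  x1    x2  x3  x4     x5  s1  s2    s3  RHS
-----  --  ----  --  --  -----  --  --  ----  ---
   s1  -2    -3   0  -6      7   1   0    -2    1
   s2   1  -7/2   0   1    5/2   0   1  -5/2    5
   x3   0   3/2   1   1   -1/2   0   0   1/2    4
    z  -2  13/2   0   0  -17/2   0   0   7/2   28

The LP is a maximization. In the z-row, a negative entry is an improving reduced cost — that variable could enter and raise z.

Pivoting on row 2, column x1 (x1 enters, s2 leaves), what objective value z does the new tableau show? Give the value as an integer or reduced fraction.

Minimum ratio for x1: 5/1 = 5.
z changes by −(z-row coeff of x1)·ratio = −(-2)·5 = 10.
New z = 28 + 10 = 38.

38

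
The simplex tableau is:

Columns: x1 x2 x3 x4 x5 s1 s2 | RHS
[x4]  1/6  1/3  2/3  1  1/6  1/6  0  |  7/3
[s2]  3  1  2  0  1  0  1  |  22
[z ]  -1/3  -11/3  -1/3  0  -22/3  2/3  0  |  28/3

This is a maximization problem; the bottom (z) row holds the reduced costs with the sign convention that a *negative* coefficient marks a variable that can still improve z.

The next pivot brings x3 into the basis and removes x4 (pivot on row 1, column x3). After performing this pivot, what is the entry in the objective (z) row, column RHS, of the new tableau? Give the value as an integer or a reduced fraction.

Pivot element is row 1, column x3: 2/3.
Normalize row 1: new (row 1, RHS) = (7/3)/(2/3) = 7/2.
z-row ← z-row − (-1/3)·(new row 1): 28/3 − (-1/3)·(7/2) = 21/2.

21/2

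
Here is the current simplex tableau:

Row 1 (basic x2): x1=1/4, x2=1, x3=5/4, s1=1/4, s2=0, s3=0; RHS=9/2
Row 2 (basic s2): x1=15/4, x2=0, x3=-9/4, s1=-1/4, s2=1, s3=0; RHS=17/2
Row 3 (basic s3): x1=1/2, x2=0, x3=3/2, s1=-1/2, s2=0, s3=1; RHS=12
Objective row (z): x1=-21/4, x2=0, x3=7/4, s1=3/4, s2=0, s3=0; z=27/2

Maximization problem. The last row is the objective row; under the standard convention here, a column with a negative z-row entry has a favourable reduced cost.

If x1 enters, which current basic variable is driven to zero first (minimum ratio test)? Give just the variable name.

Ratios: row 1 (x2): (9/2)/(1/4) = 18; row 2 (s2): (17/2)/(15/4) = 34/15; row 3 (s3): 12/(1/2) = 24.
Minimum ratio 34/15 is in the s2 row, so s2 leaves.

s2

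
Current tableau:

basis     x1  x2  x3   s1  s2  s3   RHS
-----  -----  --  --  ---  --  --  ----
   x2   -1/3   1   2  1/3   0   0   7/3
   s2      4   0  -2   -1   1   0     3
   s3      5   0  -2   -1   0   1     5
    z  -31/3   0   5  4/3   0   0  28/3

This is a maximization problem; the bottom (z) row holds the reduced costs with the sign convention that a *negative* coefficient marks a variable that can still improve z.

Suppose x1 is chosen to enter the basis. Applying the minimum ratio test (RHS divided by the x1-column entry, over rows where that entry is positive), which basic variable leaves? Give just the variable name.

Ratios: row 1 (x2): entry -1/3 ≤ 0, skip; row 2 (s2): 3/4 = 3/4; row 3 (s3): 5/5 = 1.
Minimum ratio 3/4 is in the s2 row, so s2 leaves.

s2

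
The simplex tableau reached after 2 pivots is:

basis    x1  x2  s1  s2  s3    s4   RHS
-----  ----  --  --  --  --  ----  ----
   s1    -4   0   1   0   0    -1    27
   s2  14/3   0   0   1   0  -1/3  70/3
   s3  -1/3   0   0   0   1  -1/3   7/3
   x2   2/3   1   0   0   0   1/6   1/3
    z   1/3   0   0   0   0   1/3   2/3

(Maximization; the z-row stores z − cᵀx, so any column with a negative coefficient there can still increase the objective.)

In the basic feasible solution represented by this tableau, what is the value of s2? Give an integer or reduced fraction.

s2 is basic (row 2); its value is the RHS of that row: 70/3.

70/3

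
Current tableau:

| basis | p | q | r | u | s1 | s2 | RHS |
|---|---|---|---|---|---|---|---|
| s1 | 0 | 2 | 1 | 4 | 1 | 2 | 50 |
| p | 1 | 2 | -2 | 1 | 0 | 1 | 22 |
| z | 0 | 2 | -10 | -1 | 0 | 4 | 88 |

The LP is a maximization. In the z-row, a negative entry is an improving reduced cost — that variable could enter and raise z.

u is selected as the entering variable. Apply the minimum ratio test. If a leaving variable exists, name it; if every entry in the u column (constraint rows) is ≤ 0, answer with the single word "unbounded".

s1

Ratios: row 1 (s1): 50/4 = 25/2; row 2 (p): 22/1 = 22.
Minimum ratio is in the s1 row, so s1 leaves.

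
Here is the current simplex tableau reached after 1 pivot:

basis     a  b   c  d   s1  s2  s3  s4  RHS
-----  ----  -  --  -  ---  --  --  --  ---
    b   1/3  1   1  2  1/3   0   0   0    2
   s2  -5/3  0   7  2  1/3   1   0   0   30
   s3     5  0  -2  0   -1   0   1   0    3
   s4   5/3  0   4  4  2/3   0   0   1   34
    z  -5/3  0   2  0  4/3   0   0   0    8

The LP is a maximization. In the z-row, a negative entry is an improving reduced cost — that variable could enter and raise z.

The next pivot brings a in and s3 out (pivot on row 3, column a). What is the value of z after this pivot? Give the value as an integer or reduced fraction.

9

Minimum ratio for a: 3/5 = 3/5.
z changes by −(z-row coeff of a)·ratio = −(-5/3)·(3/5) = 1.
New z = 8 + 1 = 9.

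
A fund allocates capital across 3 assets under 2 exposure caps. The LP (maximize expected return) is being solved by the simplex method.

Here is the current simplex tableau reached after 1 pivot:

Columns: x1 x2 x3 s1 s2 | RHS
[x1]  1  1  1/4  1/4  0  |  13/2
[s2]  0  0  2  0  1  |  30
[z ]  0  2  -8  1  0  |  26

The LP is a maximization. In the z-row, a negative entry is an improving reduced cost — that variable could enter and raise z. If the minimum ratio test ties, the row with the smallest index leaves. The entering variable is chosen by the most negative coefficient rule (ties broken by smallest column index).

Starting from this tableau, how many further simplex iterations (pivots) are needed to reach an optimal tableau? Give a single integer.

1

pivot: x3 in, s2 out → z = 146
No improving column remains; optimal.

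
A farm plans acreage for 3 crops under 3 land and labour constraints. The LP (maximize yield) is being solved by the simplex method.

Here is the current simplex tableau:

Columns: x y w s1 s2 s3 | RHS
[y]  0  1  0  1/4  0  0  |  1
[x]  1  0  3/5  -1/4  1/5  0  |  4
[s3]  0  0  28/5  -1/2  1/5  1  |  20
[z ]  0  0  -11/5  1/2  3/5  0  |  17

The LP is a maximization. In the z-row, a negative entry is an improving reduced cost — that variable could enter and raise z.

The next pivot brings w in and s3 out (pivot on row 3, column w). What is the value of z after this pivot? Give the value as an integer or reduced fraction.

174/7

Minimum ratio for w: 20/(28/5) = 25/7.
z changes by −(z-row coeff of w)·ratio = −(-11/5)·(25/7) = 55/7.
New z = 17 + (55/7) = 174/7.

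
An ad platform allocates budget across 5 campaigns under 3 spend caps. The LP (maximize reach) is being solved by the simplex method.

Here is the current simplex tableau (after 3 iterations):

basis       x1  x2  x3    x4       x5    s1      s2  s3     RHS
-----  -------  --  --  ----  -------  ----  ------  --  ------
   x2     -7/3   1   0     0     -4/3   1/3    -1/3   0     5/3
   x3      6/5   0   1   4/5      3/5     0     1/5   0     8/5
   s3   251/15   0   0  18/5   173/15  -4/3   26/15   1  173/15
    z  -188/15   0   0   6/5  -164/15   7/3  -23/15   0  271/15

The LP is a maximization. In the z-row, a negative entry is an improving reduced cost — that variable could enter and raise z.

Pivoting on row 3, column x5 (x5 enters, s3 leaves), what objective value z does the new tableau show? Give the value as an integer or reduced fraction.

Minimum ratio for x5: (173/15)/(173/15) = 1.
z changes by −(z-row coeff of x5)·ratio = −(-164/15)·1 = 164/15.
New z = 271/15 + (164/15) = 29.

29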